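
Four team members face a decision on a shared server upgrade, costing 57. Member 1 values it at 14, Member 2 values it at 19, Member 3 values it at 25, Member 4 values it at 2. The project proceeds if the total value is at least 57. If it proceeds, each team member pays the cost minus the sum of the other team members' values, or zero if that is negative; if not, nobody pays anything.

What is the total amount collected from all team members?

49

Total value 60 ≥ cost 57, so it is built.
Member 1: others sum to 46; max(0, 57 - 46) = 11.
Member 2: others sum to 41; max(0, 57 - 41) = 16.
Member 3: others sum to 35; max(0, 57 - 35) = 22.
Member 4: others sum to 58; max(0, 57 - 58) = 0.
Total collected = 11 + 16 + 22 + 0 = 49.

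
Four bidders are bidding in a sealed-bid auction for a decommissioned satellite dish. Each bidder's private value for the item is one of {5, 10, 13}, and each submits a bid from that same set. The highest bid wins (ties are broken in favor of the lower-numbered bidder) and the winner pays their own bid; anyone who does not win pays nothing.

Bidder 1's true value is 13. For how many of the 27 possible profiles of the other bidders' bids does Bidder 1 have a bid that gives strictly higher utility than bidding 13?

Others bid (5, 5, 5): truth gives 0; bid 5 gives 8 > 0. Violating.
Others bid (5, 5, 10): truth gives 0; bid 10 gives 3 > 0. Violating.
Others bid (5, 10, 5): truth gives 0; bid 10 gives 3 > 0. Violating.
Others bid (5, 10, 10): truth gives 0; bid 10 gives 3 > 0. Violating.
Others bid (5, 5, 13): truth gives 0; no alternative beats it.
Others bid (5, 10, 13): truth gives 0; no alternative beats it.
(Checking all 27 profiles: 8 have a profitable deviation, 19 do not.)

8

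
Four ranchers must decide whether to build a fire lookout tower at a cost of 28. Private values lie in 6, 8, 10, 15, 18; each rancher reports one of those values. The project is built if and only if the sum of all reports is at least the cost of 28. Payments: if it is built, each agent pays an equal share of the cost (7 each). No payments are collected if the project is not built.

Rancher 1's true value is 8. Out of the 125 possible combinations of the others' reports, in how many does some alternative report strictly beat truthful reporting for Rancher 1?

Others report (6, 6, 6): truth gives 0; report 10 gives 1 > 0. Violating.
Others report (6, 6, 8): truth gives 1; no alternative beats it.
Others report (6, 6, 10): truth gives 1; no alternative beats it.
(Checking all 125 profiles: 1 has a profitable deviation, 124 do not.)

1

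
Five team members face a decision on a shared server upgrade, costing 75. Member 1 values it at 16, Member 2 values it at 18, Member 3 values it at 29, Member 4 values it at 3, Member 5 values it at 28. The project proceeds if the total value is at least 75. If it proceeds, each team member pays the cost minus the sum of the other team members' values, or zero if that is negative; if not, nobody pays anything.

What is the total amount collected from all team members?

Total value 94 ≥ cost 75, so it is built.
Member 1: others sum to 78; max(0, 75 - 78) = 0.
Member 2: others sum to 76; max(0, 75 - 76) = 0.
Member 3: others sum to 65; max(0, 75 - 65) = 10.
Member 4: others sum to 91; max(0, 75 - 91) = 0.
Member 5: others sum to 66; max(0, 75 - 66) = 9.
Total collected = 0 + 0 + 10 + 0 + 9 = 19.

19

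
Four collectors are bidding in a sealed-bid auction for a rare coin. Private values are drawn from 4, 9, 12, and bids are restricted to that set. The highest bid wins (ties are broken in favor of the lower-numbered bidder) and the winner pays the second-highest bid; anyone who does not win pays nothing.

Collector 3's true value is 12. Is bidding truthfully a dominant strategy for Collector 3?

Check each profile of the others' bids and compare truth against every alternative bid.
Others bid (4, 9, 4): truth gives 3, best alternative gives 0.
Others bid (4, 9, 9): truth gives 3, best alternative gives 0.
Others bid (9, 4, 4): truth gives 3, best alternative gives 0.
Others bid (9, 4, 9): truth gives 3, best alternative gives 0.
Others bid (9, 9, 4): truth gives 3, best alternative gives 0.
Others bid (9, 9, 9): truth gives 3, best alternative gives 0.
(Remaining 21 profiles checked similarly; truth is weakly best in each.)
In every case the truthful bid is at least as good as any alternative, so it is a dominant strategy.

Yes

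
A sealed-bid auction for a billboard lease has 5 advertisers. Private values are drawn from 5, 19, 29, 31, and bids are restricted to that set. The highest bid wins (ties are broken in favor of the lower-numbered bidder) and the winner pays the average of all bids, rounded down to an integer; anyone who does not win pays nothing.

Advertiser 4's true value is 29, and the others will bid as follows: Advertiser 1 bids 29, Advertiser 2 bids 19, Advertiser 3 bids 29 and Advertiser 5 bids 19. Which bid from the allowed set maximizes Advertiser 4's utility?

Bid 5: loses, pays 0, utility 0.
Bid 19: loses, pays 0, utility 0.
Bid 29: loses, pays 0, utility 0.
Bid 31: wins, pays 25, utility 29 - 25 = 4.
The best choice is 31 with utility 4.

31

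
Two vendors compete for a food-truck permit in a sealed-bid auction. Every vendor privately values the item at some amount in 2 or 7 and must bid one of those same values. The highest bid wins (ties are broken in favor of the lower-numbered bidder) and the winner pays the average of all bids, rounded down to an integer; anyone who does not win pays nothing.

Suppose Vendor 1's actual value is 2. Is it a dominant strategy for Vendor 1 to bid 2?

Yes

Check each profile of the others' bids and compare truth against every alternative bid.
Others bid (7): truth gives 0, best alternative gives -5.
Others bid (2): truth gives 0, best alternative gives -2.
In every case the truthful bid is at least as good as any alternative, so it is a dominant strategy.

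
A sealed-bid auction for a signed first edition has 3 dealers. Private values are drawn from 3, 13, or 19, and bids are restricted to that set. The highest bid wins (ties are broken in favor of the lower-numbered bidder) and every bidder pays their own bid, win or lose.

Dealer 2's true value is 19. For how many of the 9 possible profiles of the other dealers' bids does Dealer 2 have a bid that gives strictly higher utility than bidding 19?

Others bid (3, 3): truth gives 0; bid 13 gives 6 > 0. Violating.
Others bid (3, 13): truth gives 0; bid 13 gives 6 > 0. Violating.
Others bid (19, 3): truth gives -19; bid 3 gives -3 > -19. Violating.
Others bid (19, 13): truth gives -19; bid 3 gives -3 > -19. Violating.
Others bid (3, 19): truth gives 0; no alternative beats it.
Others bid (13, 3): truth gives 0; no alternative beats it.
(Checking all 9 profiles: 5 have a profitable deviation, 4 do not.)

5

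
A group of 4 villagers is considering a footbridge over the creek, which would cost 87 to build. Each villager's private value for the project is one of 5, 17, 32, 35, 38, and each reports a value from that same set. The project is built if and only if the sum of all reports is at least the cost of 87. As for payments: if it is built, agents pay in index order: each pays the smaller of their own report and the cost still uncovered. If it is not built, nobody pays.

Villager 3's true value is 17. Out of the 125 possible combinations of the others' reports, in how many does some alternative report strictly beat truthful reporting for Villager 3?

Others report (17, 32, 35): truth gives 0; report 5 gives 12 > 0. Violating.
Others report (17, 32, 38): truth gives 0; report 5 gives 12 > 0. Violating.
Others report (17, 35, 32): truth gives 0; report 5 gives 12 > 0. Violating.
Others report (17, 35, 35): truth gives 0; report 5 gives 12 > 0. Violating.
Others report (5, 5, 5): truth gives 0; no alternative beats it.
Others report (5, 5, 17): truth gives 0; no alternative beats it.
(Checking all 125 profiles: 51 have a profitable deviation, 74 do not.)

51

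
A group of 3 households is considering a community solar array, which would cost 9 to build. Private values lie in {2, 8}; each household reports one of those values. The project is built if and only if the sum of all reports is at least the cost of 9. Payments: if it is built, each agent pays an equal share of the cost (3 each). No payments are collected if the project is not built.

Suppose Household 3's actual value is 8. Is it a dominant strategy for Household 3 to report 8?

Yes

Check each profile of the others' reports and compare truth against every alternative report.
Others report (2, 2): truth gives 5, best alternative gives 0.
Others report (2, 8): truth gives 5, best alternative gives 5.
Others report (8, 2): truth gives 5, best alternative gives 5.
Others report (8, 8): truth gives 5, best alternative gives 5.
In every case the truthful report is at least as good as any alternative, so it is a dominant strategy.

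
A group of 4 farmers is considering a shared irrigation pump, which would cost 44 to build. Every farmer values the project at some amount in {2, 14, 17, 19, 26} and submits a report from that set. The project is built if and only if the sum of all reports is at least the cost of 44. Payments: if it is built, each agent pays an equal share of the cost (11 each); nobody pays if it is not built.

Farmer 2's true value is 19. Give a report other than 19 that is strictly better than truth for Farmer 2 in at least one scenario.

Suppose Farmer 1 reports 2, Farmer 3 reports 2 and Farmer 4 reports 14.
Report 19: project not built, utility 0.
Report 26: project built, pays 11, utility 19 - 11 = 8.
So reporting 26 beats truth here (8 > 0).

26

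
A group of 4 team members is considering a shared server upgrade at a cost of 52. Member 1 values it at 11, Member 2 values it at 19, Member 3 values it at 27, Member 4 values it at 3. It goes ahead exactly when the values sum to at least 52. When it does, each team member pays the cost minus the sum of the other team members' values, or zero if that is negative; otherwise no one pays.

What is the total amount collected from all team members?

33

Total value 60 ≥ cost 52, so it is built.
Member 1: others sum to 49; max(0, 52 - 49) = 3.
Member 2: others sum to 41; max(0, 52 - 41) = 11.
Member 3: others sum to 33; max(0, 52 - 33) = 19.
Member 4: others sum to 57; max(0, 52 - 57) = 0.
Total collected = 3 + 11 + 19 + 0 = 33.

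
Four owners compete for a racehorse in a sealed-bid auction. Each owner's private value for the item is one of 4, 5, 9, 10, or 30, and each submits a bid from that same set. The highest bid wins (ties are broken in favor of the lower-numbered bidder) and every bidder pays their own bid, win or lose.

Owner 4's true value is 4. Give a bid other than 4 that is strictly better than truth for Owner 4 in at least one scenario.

5

Suppose Owner 1 bids 4, Owner 2 bids 4 and Owner 3 bids 4.
Bid 4: loses but pays 4, utility -4.
Bid 5: wins, pays 5, utility 4 - 5 = -1.
So bidding 5 beats truth here (-1 > -4).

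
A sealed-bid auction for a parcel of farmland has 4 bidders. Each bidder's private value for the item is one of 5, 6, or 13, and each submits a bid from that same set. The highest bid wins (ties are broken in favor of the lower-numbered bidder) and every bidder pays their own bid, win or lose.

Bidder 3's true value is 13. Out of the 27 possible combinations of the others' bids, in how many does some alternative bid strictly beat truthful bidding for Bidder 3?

Others bid (5, 5, 5): truth gives 0; bid 6 gives 7 > 0. Violating.
Others bid (5, 5, 6): truth gives 0; bid 6 gives 7 > 0. Violating.
Others bid (5, 13, 5): truth gives -13; bid 5 gives -5 > -13. Violating.
Others bid (5, 13, 6): truth gives -13; bid 5 gives -5 > -13. Violating.
Others bid (5, 5, 13): truth gives 0; no alternative beats it.
Others bid (5, 6, 5): truth gives 0; no alternative beats it.
(Checking all 27 profiles: 17 have a profitable deviation, 10 do not.)

17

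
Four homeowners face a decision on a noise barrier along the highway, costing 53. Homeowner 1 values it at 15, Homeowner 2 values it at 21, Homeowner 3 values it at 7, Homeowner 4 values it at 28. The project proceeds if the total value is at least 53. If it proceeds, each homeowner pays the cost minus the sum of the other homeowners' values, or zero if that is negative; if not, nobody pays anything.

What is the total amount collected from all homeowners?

13

Total value 71 ≥ cost 53, so it is built.
Homeowner 1: others sum to 56; max(0, 53 - 56) = 0.
Homeowner 2: others sum to 50; max(0, 53 - 50) = 3.
Homeowner 3: others sum to 64; max(0, 53 - 64) = 0.
Homeowner 4: others sum to 43; max(0, 53 - 43) = 10.
Total collected = 0 + 3 + 0 + 10 = 13.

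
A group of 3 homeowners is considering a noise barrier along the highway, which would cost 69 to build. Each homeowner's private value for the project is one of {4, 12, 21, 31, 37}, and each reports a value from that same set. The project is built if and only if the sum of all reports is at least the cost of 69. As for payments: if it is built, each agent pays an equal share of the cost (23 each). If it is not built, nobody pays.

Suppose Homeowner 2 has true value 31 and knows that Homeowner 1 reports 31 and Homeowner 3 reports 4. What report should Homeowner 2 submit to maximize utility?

Report 4: project not built, utility 0.
Report 12: project not built, utility 0.
Report 21: project not built, utility 0.
Report 31: project not built, utility 0.
Report 37: project built, pays 23, utility 31 - 23 = 8.
The best choice is 37 with utility 8.

37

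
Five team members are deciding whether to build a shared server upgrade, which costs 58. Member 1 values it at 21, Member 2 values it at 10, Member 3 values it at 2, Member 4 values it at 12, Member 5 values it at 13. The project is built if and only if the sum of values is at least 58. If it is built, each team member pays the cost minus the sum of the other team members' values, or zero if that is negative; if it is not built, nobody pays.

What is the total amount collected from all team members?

Total value 58 ≥ cost 58, so it is built.
Member 1: others sum to 37; max(0, 58 - 37) = 21.
Member 2: others sum to 48; max(0, 58 - 48) = 10.
Member 3: others sum to 56; max(0, 58 - 56) = 2.
Member 4: others sum to 46; max(0, 58 - 46) = 12.
Member 5: others sum to 45; max(0, 58 - 45) = 13.
Total collected = 21 + 10 + 2 + 12 + 13 = 58.

58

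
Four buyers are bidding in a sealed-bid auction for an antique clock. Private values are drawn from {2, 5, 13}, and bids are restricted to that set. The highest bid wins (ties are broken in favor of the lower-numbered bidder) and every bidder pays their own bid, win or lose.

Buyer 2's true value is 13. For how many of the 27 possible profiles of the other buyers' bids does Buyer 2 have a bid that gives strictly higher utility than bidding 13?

13

Others bid (2, 2, 2): truth gives 0; bid 5 gives 8 > 0. Violating.
Others bid (2, 2, 5): truth gives 0; bid 5 gives 8 > 0. Violating.
Others bid (2, 5, 2): truth gives 0; bid 5 gives 8 > 0. Violating.
Others bid (2, 5, 5): truth gives 0; bid 5 gives 8 > 0. Violating.
Others bid (2, 2, 13): truth gives 0; no alternative beats it.
Others bid (2, 5, 13): truth gives 0; no alternative beats it.
(Checking all 27 profiles: 13 have a profitable deviation, 14 do not.)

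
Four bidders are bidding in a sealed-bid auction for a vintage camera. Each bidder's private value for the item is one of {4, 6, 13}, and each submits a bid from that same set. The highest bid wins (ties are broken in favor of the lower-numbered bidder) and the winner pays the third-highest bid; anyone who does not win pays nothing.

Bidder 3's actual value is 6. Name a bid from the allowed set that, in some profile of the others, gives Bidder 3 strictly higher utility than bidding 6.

Suppose Bidder 1 bids 4, Bidder 2 bids 4 and Bidder 4 bids 13.
Bid 6: loses, pays 0, utility 0.
Bid 13: wins, pays 4, utility 6 - 4 = 2.
So bidding 13 beats truth here (2 > 0).

13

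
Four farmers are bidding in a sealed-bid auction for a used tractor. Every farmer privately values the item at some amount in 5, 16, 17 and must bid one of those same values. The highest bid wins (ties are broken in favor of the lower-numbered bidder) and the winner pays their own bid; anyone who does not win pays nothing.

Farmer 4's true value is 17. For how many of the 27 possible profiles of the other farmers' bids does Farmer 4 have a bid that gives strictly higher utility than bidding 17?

1

Others bid (5, 5, 5): truth gives 0; bid 16 gives 1 > 0. Violating.
Others bid (5, 5, 16): truth gives 0; no alternative beats it.
Others bid (5, 5, 17): truth gives 0; no alternative beats it.
(Checking all 27 profiles: 1 has a profitable deviation, 26 do not.)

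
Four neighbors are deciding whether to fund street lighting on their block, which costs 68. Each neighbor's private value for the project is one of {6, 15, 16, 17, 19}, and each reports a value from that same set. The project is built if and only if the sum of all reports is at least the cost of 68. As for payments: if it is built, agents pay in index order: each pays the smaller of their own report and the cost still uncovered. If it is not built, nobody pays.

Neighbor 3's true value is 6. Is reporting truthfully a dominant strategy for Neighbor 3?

Check each profile of the others' reports and compare truth against every alternative report.
Others report (15, 19, 19): truth gives 0, best alternative gives -9.
Others report (16, 19, 19): truth gives 0, best alternative gives -9.
Others report (17, 17, 19): truth gives 0, best alternative gives -9.
Others report (17, 19, 17): truth gives 0, best alternative gives -9.
Others report (17, 19, 19): truth gives 0, best alternative gives -9.
Others report (19, 15, 19): truth gives 0, best alternative gives -9.
(Remaining 119 profiles checked similarly; truth is weakly best in each.)
In every case the truthful report is at least as good as any alternative, so it is a dominant strategy.

Yes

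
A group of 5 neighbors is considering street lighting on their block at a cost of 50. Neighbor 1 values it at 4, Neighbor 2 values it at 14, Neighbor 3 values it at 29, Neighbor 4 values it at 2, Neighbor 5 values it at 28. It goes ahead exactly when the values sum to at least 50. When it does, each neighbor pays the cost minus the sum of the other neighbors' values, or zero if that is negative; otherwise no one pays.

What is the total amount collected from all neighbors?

Total value 77 ≥ cost 50, so it is built.
Neighbor 1: others sum to 73; max(0, 50 - 73) = 0.
Neighbor 2: others sum to 63; max(0, 50 - 63) = 0.
Neighbor 3: others sum to 48; max(0, 50 - 48) = 2.
Neighbor 4: others sum to 75; max(0, 50 - 75) = 0.
Neighbor 5: others sum to 49; max(0, 50 - 49) = 1.
Total collected = 0 + 0 + 2 + 0 + 1 = 3.

3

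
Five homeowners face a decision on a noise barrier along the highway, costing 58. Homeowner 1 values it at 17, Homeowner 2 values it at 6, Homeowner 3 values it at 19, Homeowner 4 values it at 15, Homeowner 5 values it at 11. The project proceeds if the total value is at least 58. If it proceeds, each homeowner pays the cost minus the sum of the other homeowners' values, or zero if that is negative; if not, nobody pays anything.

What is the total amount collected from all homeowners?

22

Total value 68 ≥ cost 58, so it is built.
Homeowner 1: others sum to 51; max(0, 58 - 51) = 7.
Homeowner 2: others sum to 62; max(0, 58 - 62) = 0.
Homeowner 3: others sum to 49; max(0, 58 - 49) = 9.
Homeowner 4: others sum to 53; max(0, 58 - 53) = 5.
Homeowner 5: others sum to 57; max(0, 58 - 57) = 1.
Total collected = 7 + 0 + 9 + 5 + 1 = 22.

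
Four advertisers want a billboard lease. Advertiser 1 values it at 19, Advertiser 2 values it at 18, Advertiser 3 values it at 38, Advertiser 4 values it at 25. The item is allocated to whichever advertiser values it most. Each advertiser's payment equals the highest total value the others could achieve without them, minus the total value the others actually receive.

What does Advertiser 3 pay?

25

Advertiser 3 has the highest value and receives the item.
Without Advertiser 3, the item would go to the next-highest value, 25, so the others could achieve 25.
With Advertiser 3 present and winning, the others receive nothing, so their total is 0.
Payment = 25 - 0 = 25.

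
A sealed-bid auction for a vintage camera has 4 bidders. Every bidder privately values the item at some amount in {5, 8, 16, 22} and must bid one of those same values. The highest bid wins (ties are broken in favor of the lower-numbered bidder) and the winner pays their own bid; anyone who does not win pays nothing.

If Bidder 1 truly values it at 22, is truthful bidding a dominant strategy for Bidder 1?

Consider the case where Bidder 2 bids 5, Bidder 3 bids 5 and Bidder 4 bids 5.
Truthful bid 22: wins, pays 22, utility 22 - 22 = 0.
Bid 5 instead: wins, pays 5, utility 22 - 5 = 17.
Since 17 > 0, bidding 5 is strictly better here, so truthful bidding is not dominant.

No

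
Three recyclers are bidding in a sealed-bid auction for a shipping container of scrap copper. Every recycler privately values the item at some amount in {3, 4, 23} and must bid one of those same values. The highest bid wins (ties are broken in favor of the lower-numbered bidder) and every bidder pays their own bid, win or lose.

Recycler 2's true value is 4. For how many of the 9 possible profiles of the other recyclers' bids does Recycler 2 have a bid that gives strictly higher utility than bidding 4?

Others bid (3, 23): truth gives -4; bid 3 gives -3 > -4. Violating.
Others bid (4, 3): truth gives -4; bid 3 gives -3 > -4. Violating.
Others bid (4, 4): truth gives -4; bid 3 gives -3 > -4. Violating.
Others bid (4, 23): truth gives -4; bid 3 gives -3 > -4. Violating.
Others bid (3, 3): truth gives 0; no alternative beats it.
Others bid (3, 4): truth gives 0; no alternative beats it.
(Checking all 9 profiles: 7 have a profitable deviation, 2 do not.)

7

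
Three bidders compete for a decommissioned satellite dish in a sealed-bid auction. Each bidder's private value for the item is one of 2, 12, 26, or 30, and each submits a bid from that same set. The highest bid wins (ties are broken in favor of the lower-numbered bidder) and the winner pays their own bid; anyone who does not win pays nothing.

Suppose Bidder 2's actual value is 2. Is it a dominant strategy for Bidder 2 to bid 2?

Yes

Check each profile of the others' bids and compare truth against every alternative bid.
Others bid (2, 2): truth gives 0, best alternative gives -10.
Others bid (2, 12): truth gives 0, best alternative gives -10.
Others bid (2, 26): truth gives 0, best alternative gives 0.
Others bid (2, 30): truth gives 0, best alternative gives 0.
Others bid (12, 2): truth gives 0, best alternative gives 0.
Others bid (12, 12): truth gives 0, best alternative gives 0.
(Remaining 10 profiles checked similarly; truth is weakly best in each.)
In every case the truthful bid is at least as good as any alternative, so it is a dominant strategy.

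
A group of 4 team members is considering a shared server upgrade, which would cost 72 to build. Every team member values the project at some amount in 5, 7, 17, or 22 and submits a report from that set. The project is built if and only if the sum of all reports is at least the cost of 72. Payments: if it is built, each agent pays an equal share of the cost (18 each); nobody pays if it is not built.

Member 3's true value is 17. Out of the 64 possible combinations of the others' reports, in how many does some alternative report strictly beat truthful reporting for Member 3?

Others report (17, 17, 22): truth gives -1; report 5 gives 0 > -1. Violating.
Others report (17, 22, 17): truth gives -1; report 5 gives 0 > -1. Violating.
Others report (17, 22, 22): truth gives -1; report 5 gives 0 > -1. Violating.
Others report (22, 17, 17): truth gives -1; report 5 gives 0 > -1. Violating.
Others report (5, 5, 5): truth gives 0; no alternative beats it.
Others report (5, 5, 7): truth gives 0; no alternative beats it.
(Checking all 64 profiles: 7 have a profitable deviation, 57 do not.)

7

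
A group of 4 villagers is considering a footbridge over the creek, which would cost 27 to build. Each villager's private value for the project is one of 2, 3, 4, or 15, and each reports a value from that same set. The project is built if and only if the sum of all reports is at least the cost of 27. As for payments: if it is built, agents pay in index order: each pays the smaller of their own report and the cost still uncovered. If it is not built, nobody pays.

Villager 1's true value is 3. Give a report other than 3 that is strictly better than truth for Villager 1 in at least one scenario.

Suppose Villager 2 reports 2, Villager 3 reports 15 and Villager 4 reports 15.
Report 3: project built, pays 3, utility 3 - 3 = 0.
Report 2: project built, pays 2, utility 3 - 2 = 1.
So reporting 2 beats truth here (1 > 0).

2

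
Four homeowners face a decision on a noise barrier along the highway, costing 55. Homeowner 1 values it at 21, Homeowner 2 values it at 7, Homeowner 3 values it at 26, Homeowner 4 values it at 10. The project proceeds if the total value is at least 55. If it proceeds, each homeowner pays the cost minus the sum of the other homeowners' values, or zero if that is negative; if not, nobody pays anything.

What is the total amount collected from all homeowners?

Total value 64 ≥ cost 55, so it is built.
Homeowner 1: others sum to 43; max(0, 55 - 43) = 12.
Homeowner 2: others sum to 57; max(0, 55 - 57) = 0.
Homeowner 3: others sum to 38; max(0, 55 - 38) = 17.
Homeowner 4: others sum to 54; max(0, 55 - 54) = 1.
Total collected = 12 + 0 + 17 + 1 = 30.

30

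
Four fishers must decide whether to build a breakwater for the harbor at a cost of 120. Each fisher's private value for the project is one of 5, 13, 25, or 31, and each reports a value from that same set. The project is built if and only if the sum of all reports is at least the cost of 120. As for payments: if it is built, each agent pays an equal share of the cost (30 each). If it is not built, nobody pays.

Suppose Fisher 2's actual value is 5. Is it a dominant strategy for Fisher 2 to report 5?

Yes

Check each profile of the others' reports and compare truth against every alternative report.
Others report (5, 5, 5): truth gives 0, best alternative gives 0.
Others report (5, 5, 13): truth gives 0, best alternative gives 0.
Others report (5, 5, 25): truth gives 0, best alternative gives 0.
Others report (5, 5, 31): truth gives 0, best alternative gives 0.
Others report (5, 13, 5): truth gives 0, best alternative gives 0.
Others report (5, 13, 13): truth gives 0, best alternative gives 0.
(Remaining 58 profiles checked similarly; truth is weakly best in each.)
In every case the truthful report is at least as good as any alternative, so it is a dominant strategy.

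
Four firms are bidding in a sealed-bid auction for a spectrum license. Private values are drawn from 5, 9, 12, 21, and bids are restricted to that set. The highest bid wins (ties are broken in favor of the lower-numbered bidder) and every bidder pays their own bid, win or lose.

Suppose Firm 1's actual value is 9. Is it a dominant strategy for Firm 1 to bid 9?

No

Consider the case where Firm 2 bids 5, Firm 3 bids 5 and Firm 4 bids 5.
Truthful bid 9: wins, pays 9, utility 9 - 9 = 0.
Bid 5 instead: wins, pays 5, utility 9 - 5 = 4.
Since 4 > 0, bidding 5 is strictly better here, so truthful bidding is not dominant.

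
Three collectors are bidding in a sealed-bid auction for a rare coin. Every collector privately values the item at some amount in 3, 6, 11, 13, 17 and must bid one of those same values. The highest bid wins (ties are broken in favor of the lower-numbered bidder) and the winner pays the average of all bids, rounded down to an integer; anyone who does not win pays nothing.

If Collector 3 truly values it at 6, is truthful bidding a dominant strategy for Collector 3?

Check each profile of the others' bids and compare truth against every alternative bid.
Others bid (3, 3): truth gives 2, best alternative gives 1.
Others bid (3, 6): truth gives 0, best alternative gives 0.
Others bid (3, 11): truth gives 0, best alternative gives 0.
Others bid (3, 13): truth gives 0, best alternative gives 0.
Others bid (3, 17): truth gives 0, best alternative gives 0.
Others bid (6, 3): truth gives 0, best alternative gives 0.
(Remaining 19 profiles checked similarly; truth is weakly best in each.)
In every case the truthful bid is at least as good as any alternative, so it is a dominant strategy.

Yes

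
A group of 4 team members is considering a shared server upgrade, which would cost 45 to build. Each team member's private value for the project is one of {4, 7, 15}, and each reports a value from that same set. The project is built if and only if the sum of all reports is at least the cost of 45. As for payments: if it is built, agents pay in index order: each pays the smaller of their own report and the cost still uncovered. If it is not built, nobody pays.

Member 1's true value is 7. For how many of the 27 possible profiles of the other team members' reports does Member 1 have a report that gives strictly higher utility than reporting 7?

Others report (15, 15, 15): truth gives 0; report 4 gives 3 > 0. Violating.
Others report (4, 4, 4): truth gives 0; no alternative beats it.
Others report (4, 4, 7): truth gives 0; no alternative beats it.
(Checking all 27 profiles: 1 has a profitable deviation, 26 do not.)

1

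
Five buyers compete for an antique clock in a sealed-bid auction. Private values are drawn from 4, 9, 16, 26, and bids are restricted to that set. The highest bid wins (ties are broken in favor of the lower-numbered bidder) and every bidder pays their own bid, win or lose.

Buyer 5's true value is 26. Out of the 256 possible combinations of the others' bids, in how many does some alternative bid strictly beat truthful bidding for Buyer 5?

Others bid (4, 4, 4, 4): truth gives 0; bid 9 gives 17 > 0. Violating.
Others bid (4, 4, 4, 9): truth gives 0; bid 16 gives 10 > 0. Violating.
Others bid (4, 4, 4, 26): truth gives -26; bid 4 gives -4 > -26. Violating.
Others bid (4, 4, 9, 4): truth gives 0; bid 16 gives 10 > 0. Violating.
Others bid (4, 4, 4, 16): truth gives 0; no alternative beats it.
Others bid (4, 4, 9, 16): truth gives 0; no alternative beats it.
(Checking all 256 profiles: 191 have a profitable deviation, 65 do not.)

191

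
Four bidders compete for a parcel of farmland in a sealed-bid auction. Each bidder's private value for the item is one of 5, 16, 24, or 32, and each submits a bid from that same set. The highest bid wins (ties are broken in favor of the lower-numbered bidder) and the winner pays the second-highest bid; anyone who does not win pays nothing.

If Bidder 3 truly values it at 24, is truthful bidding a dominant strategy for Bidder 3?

Yes

Check each profile of the others' bids and compare truth against every alternative bid.
Others bid (5, 5, 5): truth gives 19, best alternative gives 19.
Others bid (5, 5, 16): truth gives 8, best alternative gives 8.
Others bid (5, 16, 5): truth gives 8, best alternative gives 8.
Others bid (5, 16, 16): truth gives 8, best alternative gives 8.
Others bid (16, 5, 5): truth gives 8, best alternative gives 8.
Others bid (16, 5, 16): truth gives 8, best alternative gives 8.
(Remaining 58 profiles checked similarly; truth is weakly best in each.)
In every case the truthful bid is at least as good as any alternative, so it is a dominant strategy.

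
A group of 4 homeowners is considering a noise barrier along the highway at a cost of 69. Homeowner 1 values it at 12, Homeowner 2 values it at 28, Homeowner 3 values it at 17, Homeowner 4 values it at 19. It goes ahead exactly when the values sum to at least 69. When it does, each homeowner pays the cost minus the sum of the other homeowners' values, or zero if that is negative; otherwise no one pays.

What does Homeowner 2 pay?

Total value 76 ≥ cost 69, so the project is built.
The other homeowners' values sum to 48.
Cost minus that sum is 69 - 48 = 21.

21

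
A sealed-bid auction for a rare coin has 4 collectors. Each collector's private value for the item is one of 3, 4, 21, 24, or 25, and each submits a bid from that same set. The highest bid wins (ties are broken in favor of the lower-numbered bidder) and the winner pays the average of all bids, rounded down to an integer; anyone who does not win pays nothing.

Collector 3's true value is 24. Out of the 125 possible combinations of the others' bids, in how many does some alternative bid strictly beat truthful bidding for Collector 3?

Others bid (3, 3, 3): truth gives 16; bid 4 gives 21 > 16. Violating.
Others bid (3, 3, 4): truth gives 16; bid 4 gives 21 > 16. Violating.
Others bid (3, 3, 25): truth gives 0; bid 25 gives 10 > 0. Violating.
Others bid (3, 4, 3): truth gives 16; bid 21 gives 17 > 16. Violating.
Others bid (3, 3, 21): truth gives 12; no alternative beats it.
Others bid (3, 3, 24): truth gives 11; no alternative beats it.
(Checking all 125 profiles: 50 have a profitable deviation, 75 do not.)

50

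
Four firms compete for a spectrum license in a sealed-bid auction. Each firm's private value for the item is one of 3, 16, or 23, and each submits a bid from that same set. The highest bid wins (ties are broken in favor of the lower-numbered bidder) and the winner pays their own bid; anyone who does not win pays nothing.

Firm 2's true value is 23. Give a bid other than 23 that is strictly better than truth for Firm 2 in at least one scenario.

Suppose Firm 1 bids 3, Firm 3 bids 3 and Firm 4 bids 3.
Bid 23: wins, pays 23, utility 23 - 23 = 0.
Bid 16: wins, pays 16, utility 23 - 16 = 7.
So bidding 16 beats truth here (7 > 0).

16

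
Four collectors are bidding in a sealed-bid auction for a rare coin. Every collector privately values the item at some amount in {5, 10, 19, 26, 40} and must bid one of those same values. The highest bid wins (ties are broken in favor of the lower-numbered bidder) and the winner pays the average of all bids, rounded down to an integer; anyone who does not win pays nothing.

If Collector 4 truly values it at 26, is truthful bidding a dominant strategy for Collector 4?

No

Consider the case where Collector 1 bids 5, Collector 2 bids 5 and Collector 3 bids 5.
Truthful bid 26: wins, pays 10, utility 26 - 10 = 16.
Bid 10 instead: wins, pays 6, utility 26 - 6 = 20.
Since 20 > 16, bidding 10 is strictly better here, so truthful bidding is not dominant.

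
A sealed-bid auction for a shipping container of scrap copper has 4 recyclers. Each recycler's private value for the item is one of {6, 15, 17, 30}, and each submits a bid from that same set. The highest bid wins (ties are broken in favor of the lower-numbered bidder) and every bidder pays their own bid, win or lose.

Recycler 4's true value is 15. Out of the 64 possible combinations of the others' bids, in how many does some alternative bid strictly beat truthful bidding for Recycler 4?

63

Others bid (6, 6, 15): truth gives -15; bid 17 gives -2 > -15. Violating.
Others bid (6, 6, 17): truth gives -15; bid 6 gives -6 > -15. Violating.
Others bid (6, 6, 30): truth gives -15; bid 6 gives -6 > -15. Violating.
Others bid (6, 15, 6): truth gives -15; bid 17 gives -2 > -15. Violating.
Others bid (6, 6, 6): truth gives 0; no alternative beats it.
(Checking all 64 profiles: 63 have a profitable deviation, 1 does not.)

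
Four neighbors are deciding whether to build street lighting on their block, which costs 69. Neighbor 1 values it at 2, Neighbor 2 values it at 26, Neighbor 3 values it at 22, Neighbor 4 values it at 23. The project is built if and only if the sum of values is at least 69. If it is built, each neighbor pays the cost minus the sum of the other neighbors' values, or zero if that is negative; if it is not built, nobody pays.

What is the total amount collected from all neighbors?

Total value 73 ≥ cost 69, so it is built.
Neighbor 1: others sum to 71; max(0, 69 - 71) = 0.
Neighbor 2: others sum to 47; max(0, 69 - 47) = 22.
Neighbor 3: others sum to 51; max(0, 69 - 51) = 18.
Neighbor 4: others sum to 50; max(0, 69 - 50) = 19.
Total collected = 0 + 22 + 18 + 19 = 59.

59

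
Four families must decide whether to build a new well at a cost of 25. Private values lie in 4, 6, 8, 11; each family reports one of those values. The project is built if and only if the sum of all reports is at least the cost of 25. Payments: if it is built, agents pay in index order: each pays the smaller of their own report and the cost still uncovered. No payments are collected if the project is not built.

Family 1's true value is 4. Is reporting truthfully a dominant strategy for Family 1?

Check each profile of the others' reports and compare truth against every alternative report.
Others report (4, 4, 11): truth gives 0, best alternative gives -2.
Others report (4, 6, 11): truth gives 0, best alternative gives -2.
Others report (4, 8, 8): truth gives 0, best alternative gives -2.
Others report (4, 8, 11): truth gives 0, best alternative gives -2.
Others report (4, 11, 4): truth gives 0, best alternative gives -2.
Others report (4, 11, 6): truth gives 0, best alternative gives -2.
(Remaining 58 profiles checked similarly; truth is weakly best in each.)
In every case the truthful report is at least as good as any alternative, so it is a dominant strategy.

Yes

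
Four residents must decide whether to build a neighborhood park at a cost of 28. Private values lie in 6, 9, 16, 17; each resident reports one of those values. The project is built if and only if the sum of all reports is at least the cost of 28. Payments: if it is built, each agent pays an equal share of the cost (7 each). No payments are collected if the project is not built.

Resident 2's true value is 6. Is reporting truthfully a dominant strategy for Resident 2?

Check each profile of the others' reports and compare truth against every alternative report.
Others report (6, 6, 9): truth gives 0, best alternative gives -1.
Others report (6, 9, 6): truth gives 0, best alternative gives -1.
Others report (9, 6, 6): truth gives 0, best alternative gives -1.
Others report (6, 6, 16): truth gives -1, best alternative gives -1.
Others report (6, 6, 17): truth gives -1, best alternative gives -1.
Others report (6, 9, 9): truth gives -1, best alternative gives -1.
(Remaining 58 profiles checked similarly; truth is weakly best in each.)
In every case the truthful report is at least as good as any alternative, so it is a dominant strategy.

Yes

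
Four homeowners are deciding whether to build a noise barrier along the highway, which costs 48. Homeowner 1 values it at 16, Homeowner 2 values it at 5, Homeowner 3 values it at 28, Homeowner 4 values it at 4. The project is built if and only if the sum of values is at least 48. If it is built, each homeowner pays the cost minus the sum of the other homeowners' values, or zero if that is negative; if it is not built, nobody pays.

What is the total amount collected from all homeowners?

Total value 53 ≥ cost 48, so it is built.
Homeowner 1: others sum to 37; max(0, 48 - 37) = 11.
Homeowner 2: others sum to 48; max(0, 48 - 48) = 0.
Homeowner 3: others sum to 25; max(0, 48 - 25) = 23.
Homeowner 4: others sum to 49; max(0, 48 - 49) = 0.
Total collected = 11 + 0 + 23 + 0 = 34.

34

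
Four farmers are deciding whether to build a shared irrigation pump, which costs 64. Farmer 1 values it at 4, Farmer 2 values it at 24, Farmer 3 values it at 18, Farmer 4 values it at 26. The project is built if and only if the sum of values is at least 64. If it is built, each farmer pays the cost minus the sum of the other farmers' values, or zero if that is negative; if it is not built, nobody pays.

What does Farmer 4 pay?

Total value 72 ≥ cost 64, so the project is built.
The other farmers' values sum to 46.
Cost minus that sum is 64 - 46 = 18.

18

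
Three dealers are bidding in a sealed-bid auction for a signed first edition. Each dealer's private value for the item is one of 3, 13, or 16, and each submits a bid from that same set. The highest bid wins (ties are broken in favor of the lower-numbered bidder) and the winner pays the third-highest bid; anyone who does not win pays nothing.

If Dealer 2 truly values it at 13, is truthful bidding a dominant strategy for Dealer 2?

Consider the case where Dealer 1 bids 3 and Dealer 3 bids 16.
Truthful bid 13: loses, pays 0, utility 0.
Bid 16 instead: wins, pays 3, utility 13 - 3 = 10.
Since 10 > 0, bidding 16 is strictly better here, so truthful bidding is not dominant.

No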